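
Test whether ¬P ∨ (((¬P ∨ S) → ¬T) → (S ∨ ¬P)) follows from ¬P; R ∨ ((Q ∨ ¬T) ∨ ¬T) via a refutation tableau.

Initial set: {¬P; (R ∨ ((Q ∨ ¬T) ∨ ¬T)); ¬(¬P ∨ (((¬P ∨ S) → ¬T) → (S ∨ ¬P)))}.
¬(¬P ∨ (((¬P ∨ S) → ¬T) → (S ∨ ¬P))): α-rule — add ¬¬P, ¬(((¬P ∨ S) → ¬T) → (S ∨ ¬P)).
× closes — contains both P and ¬P.
All 1 branch closes.
Every branch closed, so the premises entail the conclusion.

Yes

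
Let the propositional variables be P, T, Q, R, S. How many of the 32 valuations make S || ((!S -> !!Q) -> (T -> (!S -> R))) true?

30

Initial set: {(S || ((!S -> !!Q) -> (T -> (!S -> R))))}.
(S || ((!S -> !!Q) -> (T -> (!S -> R)))): β-rule — branch into S  //  ((!S -> !!Q) -> (T -> (!S -> R))).
  branch 1 (add S):
    ○ open, literals {S=1}.
  branch 2 (add ((!S -> !!Q) -> (T -> (!S -> R)))):
    ((!S -> !!Q) -> (T -> (!S -> R))): β-rule — branch into !(!S -> !!Q)  //  (T -> (!S -> R)).
      branch 2.1 (add !(!S -> !!Q)):
        !(!S -> !!Q): α-rule — add !S, !!!Q.
        !!!Q: drop double negation, giving !Q.
        ○ open, literals {Q=0, S=0}.
      branch 2.2 (add (T -> (!S -> R))):
        (T -> (!S -> R)): β-rule — branch into !T  //  (!S -> R).
          branch 2.2.1 (add !T):
            ○ open, literals {T=0}.
          branch 2.2.2 (add (!S -> R)):
            (!S -> R): β-rule — branch into !!S  //  R.
              branch 2.2.2.1 (add !!S):
                ○ open, literals {S=1}.
              branch 2.2.2.2 (add R):
                ○ open, literals {R=1}.
0 branches closed, 5 open.
Each open branch fixes some atoms; the unmentioned ones are free. Counting distinct full assignments: branch {S=1} (P, T, Q, R) contributes 16 new; branch {Q=0, S=0} (P, T, R) contributes 8 new; branch {T=0} (P, Q, R, S) contributes 4 new; branch {S=1} (P, T, Q, R) contributes 0 new; branch {R=1} (P, T, Q, S) contributes 2 new. Total: 30.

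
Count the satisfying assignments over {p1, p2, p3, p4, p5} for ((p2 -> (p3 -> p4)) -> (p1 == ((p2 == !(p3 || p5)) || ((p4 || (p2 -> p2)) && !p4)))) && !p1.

Initial set: {(((p2 -> (p3 -> p4)) -> (p1 == ((p2 == !(p3 || p5)) || ((p4 || (p2 -> p2)) && !p4)))) && !p1)}.
(((p2 -> (p3 -> p4)) -> (p1 == ((p2 == !(p3 || p5)) || ((p4 || (p2 -> p2)) && !p4)))) && !p1): α-rule — add ((p2 -> (p3 -> p4)) -> (p1 == ((p2 == !(p3 || p5)) || ((p4 || (p2 -> p2)) && !p4)))), !p1.
((p2 -> (p3 -> p4)) -> (p1 == ((p2 == !(p3 || p5)) || ((p4 || (p2 -> p2)) && !p4)))): β-rule — branch into !(p2 -> (p3 -> p4))  //  (p1 == ((p2 == !(p3 || p5)) || ((p4 || (p2 -> p2)) && !p4))).
  branch 1 (add !(p2 -> (p3 -> p4))):
    !(p2 -> (p3 -> p4)): α-rule — add p2, !(p3 -> p4).
    !(p3 -> p4): α-rule — add p3, !p4.
    ○ open, literals {p1=0, p2=1, p3=1, p4=0}.
  branch 2 (add (p1 == ((p2 == !(p3 || p5)) || ((p4 || (p2 -> p2)) && !p4)))):
    (p1 == ((p2 == !(p3 || p5)) || ((p4 || (p2 -> p2)) && !p4))): β-rule — branch into p1, ((p2 == !(p3 || p5)) || ((p4 || (p2 -> p2)) && !p4))  //  !p1, !((p2 == !(p3 || p5)) || ((p4 || (p2 -> p2)) && !p4)).
      branch 2.1 (add p1, ((p2 == !(p3 || p5)) || ((p4 || (p2 -> p2)) && !p4))):
        × closes — contains both p1 and !p1.
      branch 2.2 (add !p1, !((p2 == !(p3 || p5)) || ((p4 || (p2 -> p2)) && !p4))):
        !((p2 == !(p3 || p5)) || ((p4 || (p2 -> p2)) && !p4)): α-rule — add !(p2 == !(p3 || p5)), !((p4 || (p2 -> p2)) && !p4).
        !(p2 == !(p3 || p5)): β-rule — branch into p2, !!(p3 || p5)  //  !p2, !(p3 || p5).
          branch 2.2.1 (add p2, !!(p3 || p5)):
            !((p4 || (p2 -> p2)) && !p4): β-rule — branch into !(p4 || (p2 -> p2))  //  !!p4.
              branch 2.2.1.1 (add !(p4 || (p2 -> p2))):
                !(p4 || (p2 -> p2)): α-rule — add !p4, !(p2 -> p2).
                !(p2 -> p2): α-rule — add p2, !p2.
                × closes — contains both p2 and !p2.
              branch 2.2.1.2 (add !!p4):
                !!(p3 || p5): β-rule — branch into p3  //  p5.
                  branch 2.2.1.2.1 (add p3):
                    ○ open, literals {p1=0, p2=1, p3=1, p4=1}.
                  branch 2.2.1.2.2 (add p5):
                    ○ open, literals {p1=0, p2=1, p4=1, p5=1}.
          branch 2.2.2 (add !p2, !(p3 || p5)):
            !(p3 || p5): α-rule — add !p3, !p5.
            !((p4 || (p2 -> p2)) && !p4): β-rule — branch into !(p4 || (p2 -> p2))  //  !!p4.
              branch 2.2.2.1 (add !(p4 || (p2 -> p2))):
                !(p4 || (p2 -> p2)): α-rule — add !p4, !(p2 -> p2).
                !(p2 -> p2): α-rule — add p2, !p2.
                × closes — contains both p2 and !p2.
              branch 2.2.2.2 (add !!p4):
                ○ open, literals {p1=0, p2=0, p3=0, p4=1, p5=0}.
3 branches closed, 4 open.
Each open branch fixes some atoms; the unmentioned ones are free. Counting distinct full assignments: branch {p1=0, p2=1, p3=1, p4=0} (p5) contributes 2 new; branch {p1=0, p2=1, p3=1, p4=1} (p5) contributes 2 new; branch {p1=0, p2=1, p4=1, p5=1} (p3) contributes 1 new; branch {p1=0, p2=0, p3=0, p4=1, p5=0} (none free) contributes 1 new. Total: 6.

6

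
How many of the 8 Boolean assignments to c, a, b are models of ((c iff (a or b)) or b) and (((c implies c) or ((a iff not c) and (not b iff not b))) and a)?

3

Initial set: {(((c iff (a or b)) or b) and (((c implies c) or ((a iff not c) and (not b iff not b))) and a))}.
(((c iff (a or b)) or b) and (((c implies c) or ((a iff not c) and (not b iff not b))) and a)): α-rule — add ((c iff (a or b)) or b), (((c implies c) or ((a iff not c) and (not b iff not b))) and a).
(((c implies c) or ((a iff not c) and (not b iff not b))) and a): α-rule — add ((c implies c) or ((a iff not c) and (not b iff not b))), a.
((c iff (a or b)) or b): β-rule — branch into (c iff (a or b))  //  b.
  branch 1 (add (c iff (a or b))):
    ((c implies c) or ((a iff not c) and (not b iff not b))): β-rule — branch into (c implies c)  //  ((a iff not c) and (not b iff not b)).
      branch 1.1 (add (c implies c)):
        (c iff (a or b)): β-rule — branch into c, (a or b)  //  not c, not (a or b).
          branch 1.1.1 (add c, (a or b)):
            (c implies c): β-rule — branch into not c  //  c.
              branch 1.1.1.1 (add not c):
                × closes — contains both c and not c.
              branch 1.1.1.2 (add c):
                (a or b): β-rule — branch into a  //  b.
                  branch 1.1.1.2.1 (add a):
                    ○ open, literals {a=1, c=1}.
                  branch 1.1.1.2.2 (add b):
                    ○ open, literals {a=1, b=1, c=1}.
          branch 1.1.2 (add not c, not (a or b)):
            not (a or b): α-rule — add not a, not b.
            × closes — contains both a and not a.
      branch 1.2 (add ((a iff not c) and (not b iff not b))):
        ((a iff not c) and (not b iff not b)): α-rule — add (a iff not c), (not b iff not b).
        (c iff (a or b)): β-rule — branch into c, (a or b)  //  not c, not (a or b).
          branch 1.2.1 (add c, (a or b)):
            (a iff not c): β-rule — branch into a, not c  //  not a, not not c.
              branch 1.2.1.1 (add a, not c):
                × closes — contains both c and not c.
              branch 1.2.1.2 (add not a, not not c):
                × closes — contains both a and not a.
          branch 1.2.2 (add not c, not (a or b)):
            not (a or b): α-rule — add not a, not b.
            × closes — contains both a and not a.
  branch 2 (add b):
    ((c implies c) or ((a iff not c) and (not b iff not b))): β-rule — branch into (c implies c)  //  ((a iff not c) and (not b iff not b)).
      branch 2.1 (add (c implies c)):
        (c implies c): β-rule — branch into not c  //  c.
          branch 2.1.1 (add not c):
            ○ open, literals {a=1, b=1, c=0}.
          branch 2.1.2 (add c):
            ○ open, literals {a=1, b=1, c=1}.
      branch 2.2 (add ((a iff not c) and (not b iff not b))):
        ((a iff not c) and (not b iff not b)): α-rule — add (a iff not c), (not b iff not b).
        (a iff not c): β-rule — branch into a, not c  //  not a, not not c.
          branch 2.2.1 (add a, not c):
            (not b iff not b): β-rule — branch into not b, not b  //  not not b, not not b.
              branch 2.2.1.1 (add not b, not b):
                × closes — contains both b and not b.
              branch 2.2.1.2 (add not not b, not not b):
                ○ open, literals {a=1, b=1, c=0}.
          branch 2.2.2 (add not a, not not c):
            × closes — contains both a and not a.
7 branches closed, 5 open.
Each open branch fixes some atoms; the unmentioned ones are free. Counting distinct full assignments: branch {a=1, c=1} (b) contributes 2 new; branch {a=1, b=1, c=1} (none free) contributes 0 new; branch {a=1, b=1, c=0} (none free) contributes 1 new; branch {a=1, b=1, c=1} (none free) contributes 0 new; branch {a=1, b=1, c=0} (none free) contributes 0 new. Total: 3.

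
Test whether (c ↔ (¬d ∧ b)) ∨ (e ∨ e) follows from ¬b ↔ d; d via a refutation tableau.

No

Initial set: {(¬b ↔ d); d; ¬((c ↔ (¬d ∧ b)) ∨ (e ∨ e))}.
¬((c ↔ (¬d ∧ b)) ∨ (e ∨ e)): α-rule — add ¬(c ↔ (¬d ∧ b)), ¬(e ∨ e).
¬(e ∨ e): α-rule — add ¬e, ¬e.
(¬b ↔ d): β-rule — branch into ¬b, d  //  ¬¬b, ¬d.
  branch 1 (add ¬b, d):
    ¬(c ↔ (¬d ∧ b)): β-rule — branch into c, ¬(¬d ∧ b)  //  ¬c, (¬d ∧ b).
      branch 1.1 (add c, ¬(¬d ∧ b)):
        ¬(¬d ∧ b): β-rule — branch into ¬¬d  //  ¬b.
          branch 1.1.1 (add ¬¬d):
            ○ open, literals {b=0, c=1, d=1, e=0}.
          branch 1.1.2 (add ¬b):
            ○ open, literals {b=0, c=1, d=1, e=0}.
      branch 1.2 (add ¬c, (¬d ∧ b)):
        (¬d ∧ b): α-rule — add ¬d, b.
        × closes — contains both d and ¬d.
  branch 2 (add ¬¬b, ¬d):
    × closes — contains both d and ¬d.
2 branches closed, 2 open.
An open branch gives a countermodel: b=0, c=1, d=1, e=0 (unmentioned atoms arbitrary); the premises hold there but the conclusion fails.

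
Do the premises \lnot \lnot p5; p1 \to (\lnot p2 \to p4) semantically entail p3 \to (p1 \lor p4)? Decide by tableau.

Initial set: {\lnot \lnot p5; (p1 \to (\lnot p2 \to p4)); \lnot (p3 \to (p1 \lor p4))}.
\lnot \lnot p5: drop double negation, giving p5.
\lnot (p3 \to (p1 \lor p4)): α-rule — add p3, \lnot (p1 \lor p4).
\lnot (p1 \lor p4): α-rule — add \lnot p1, \lnot p4.
(p1 \to (\lnot p2 \to p4)): β-rule — branch into \lnot p1  //  (\lnot p2 \to p4).
  branch 1 (add \lnot p1):
    ○ open, literals {p1=0, p3=1, p4=0, p5=1}.
  branch 2 (add (\lnot p2 \to p4)):
    (\lnot p2 \to p4): β-rule — branch into \lnot \lnot p2  //  p4.
      branch 2.1 (add \lnot \lnot p2):
        ○ open, literals {p1=0, p2=1, p3=1, p4=0, p5=1}.
      branch 2.2 (add p4):
        × closes — contains both p4 and \lnot p4.
1 branch closed, 2 open.
An open branch gives a countermodel: p1=0, p3=1, p4=0, p5=1 (unmentioned atoms arbitrary); the premises hold there but the conclusion fails.

No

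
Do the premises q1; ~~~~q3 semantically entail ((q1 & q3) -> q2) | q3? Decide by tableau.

Initial set: {q1; ~~~~q3; ~(((q1 & q3) -> q2) | q3)}.
~~~~q3: drop double negation, giving ~~q3.
~(((q1 & q3) -> q2) | q3): α-rule — add ~((q1 & q3) -> q2), ~q3.
~~q3: drop double negation, giving q3.
× closes — contains both q3 and ~q3.
All 1 branch closes.
Every branch closed, so the premises entail the conclusion.

Yes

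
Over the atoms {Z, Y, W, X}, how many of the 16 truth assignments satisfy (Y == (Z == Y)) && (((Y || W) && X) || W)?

5

Initial set: {T ((Y == (Z == Y)) && (((Y || W) && X) || W))}.
T ((Y == (Z == Y)) && (((Y || W) && X) || W)): α-rule — add T (Y == (Z == Y)), T (((Y || W) && X) || W).
T (Y == (Z == Y)): β-rule — branch into T Y, T (Z == Y)  //  F Y, F (Z == Y).
  branch 1 (add T Y, T (Z == Y)):
    T (((Y || W) && X) || W): β-rule — branch into T ((Y || W) && X)  //  T W.
      branch 1.1 (add T ((Y || W) && X)):
        T ((Y || W) && X): α-rule — add T (Y || W), T X.
        T (Z == Y): β-rule — branch into T Z, T Y  //  F Z, F Y.
          branch 1.1.1 (add T Z, T Y):
            T (Y || W): β-rule — branch into T Y  //  T W.
              branch 1.1.1.1 (add T Y):
                ○ open, literals {X=true, Y=true, Z=true}.
              branch 1.1.1.2 (add T W):
                ○ open, literals {W=true, X=true, Y=true, Z=true}.
          branch 1.1.2 (add F Z, F Y):
            × closes — contains both Y and !Y.
      branch 1.2 (add T W):
        T (Z == Y): β-rule — branch into T Z, T Y  //  F Z, F Y.
          branch 1.2.1 (add T Z, T Y):
            ○ open, literals {W=true, Y=true, Z=true}.
          branch 1.2.2 (add F Z, F Y):
            × closes — contains both Y and !Y.
  branch 2 (add F Y, F (Z == Y)):
    T (((Y || W) && X) || W): β-rule — branch into T ((Y || W) && X)  //  T W.
      branch 2.1 (add T ((Y || W) && X)):
        T ((Y || W) && X): α-rule — add T (Y || W), T X.
        F (Z == Y): β-rule — branch into T Z, F Y  //  F Z, T Y.
          branch 2.1.1 (add T Z, F Y):
            T (Y || W): β-rule — branch into T Y  //  T W.
              branch 2.1.1.1 (add T Y):
                × closes — contains both Y and !Y.
              branch 2.1.1.2 (add T W):
                ○ open, literals {W=true, X=true, Y=false, Z=true}.
          branch 2.1.2 (add F Z, T Y):
            × closes — contains both Y and !Y.
      branch 2.2 (add T W):
        F (Z == Y): β-rule — branch into T Z, F Y  //  F Z, T Y.
          branch 2.2.1 (add T Z, F Y):
            ○ open, literals {W=true, Y=false, Z=true}.
          branch 2.2.2 (add F Z, T Y):
            × closes — contains both Y and !Y.
5 branches closed, 5 open.
Each open branch fixes some atoms; the unmentioned ones are free. Counting distinct full assignments: branch {X=true, Y=true, Z=true} (W) contributes 2 new; branch {W=true, X=true, Y=true, Z=true} (none free) contributes 0 new; branch {W=true, Y=true, Z=true} (X) contributes 1 new; branch {W=true, X=true, Y=false, Z=true} (none free) contributes 1 new; branch {W=true, Y=false, Z=true} (X) contributes 1 new. Total: 5.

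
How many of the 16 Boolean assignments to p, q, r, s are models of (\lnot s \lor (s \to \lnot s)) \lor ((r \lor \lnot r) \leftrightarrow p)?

12

Initial set: {T ((\lnot s \lor (s \to \lnot s)) \lor ((r \lor \lnot r) \leftrightarrow p))}.
T ((\lnot s \lor (s \to \lnot s)) \lor ((r \lor \lnot r) \leftrightarrow p)): β-rule — branch into T (\lnot s \lor (s \to \lnot s))  //  T ((r \lor \lnot r) \leftrightarrow p).
  branch 1 (add T (\lnot s \lor (s \to \lnot s))):
    T (\lnot s \lor (s \to \lnot s)): β-rule — branch into T \lnot s  //  T (s \to \lnot s).
      branch 1.1 (add T \lnot s):
        ○ open, literals {s=F}.
      branch 1.2 (add T (s \to \lnot s)):
        T (s \to \lnot s): β-rule — branch into F s  //  T \lnot s.
          branch 1.2.1 (add F s):
            ○ open, literals {s=F}.
          branch 1.2.2 (add T \lnot s):
            ○ open, literals {s=F}.
  branch 2 (add T ((r \lor \lnot r) \leftrightarrow p)):
    T ((r \lor \lnot r) \leftrightarrow p): β-rule — branch into T (r \lor \lnot r), T p  //  F (r \lor \lnot r), F p.
      branch 2.1 (add T (r \lor \lnot r), T p):
        T (r \lor \lnot r): β-rule — branch into T r  //  T \lnot r.
          branch 2.1.1 (add T r):
            ○ open, literals {p=T, r=T}.
          branch 2.1.2 (add T \lnot r):
            ○ open, literals {p=T, r=F}.
      branch 2.2 (add F (r \lor \lnot r), F p):
        F (r \lor \lnot r): α-rule — add F r, F \lnot r.
        × closes — contains both r and \lnot r.
1 branch closed, 5 open.
Each open branch fixes some atoms; the unmentioned ones are free. Counting distinct full assignments: branch {s=F} (p, q, r) contributes 8 new; branch {s=F} (p, q, r) contributes 0 new; branch {s=F} (p, q, r) contributes 0 new; branch {p=T, r=T} (q, s) contributes 2 new; branch {p=T, r=F} (q, s) contributes 2 new. Total: 12.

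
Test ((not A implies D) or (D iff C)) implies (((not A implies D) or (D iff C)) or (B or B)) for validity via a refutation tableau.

Assume the negation and expand:
Initial set: {not (((not A implies D) or (D iff C)) implies (((not A implies D) or (D iff C)) or (B or B)))}.
not (((not A implies D) or (D iff C)) implies (((not A implies D) or (D iff C)) or (B or B))): α-rule — add ((not A implies D) or (D iff C)), not (((not A implies D) or (D iff C)) or (B or B)).
not (((not A implies D) or (D iff C)) or (B or B)): α-rule — add not ((not A implies D) or (D iff C)), not (B or B).
not ((not A implies D) or (D iff C)): α-rule — add not (not A implies D), not (D iff C).
not (B or B): α-rule — add not B, not B.
not (not A implies D): α-rule — add not A, not D.
((not A implies D) or (D iff C)): β-rule — branch into (not A implies D)  //  (D iff C).
  branch 1 (add (not A implies D)):
    not (D iff C): β-rule — branch into D, not C  //  not D, C.
      branch 1.1 (add D, not C):
        × closes — contains both D and not D.
      branch 1.2 (add not D, C):
        (not A implies D): β-rule — branch into not not A  //  D.
          branch 1.2.1 (add not not A):
            × closes — contains both A and not A.
          branch 1.2.2 (add D):
            × closes — contains both D and not D.
  branch 2 (add (D iff C)):
    not (D iff C): β-rule — branch into D, not C  //  not D, C.
      branch 2.1 (add D, not C):
        × closes — contains both D and not D.
      branch 2.2 (add not D, C):
        (D iff C): β-rule — branch into D, C  //  not D, not C.
          branch 2.2.1 (add D, C):
            × closes — contains both D and not D.
          branch 2.2.2 (add not D, not C):
            × closes — contains both C and not C.
All 6 branches close.
Every branch closed, so the negation is unsatisfiable and the formula is valid.

Valid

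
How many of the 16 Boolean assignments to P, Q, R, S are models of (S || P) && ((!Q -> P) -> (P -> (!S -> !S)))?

Initial set: {((S || P) && ((!Q -> P) -> (P -> (!S -> !S))))}.
((S || P) && ((!Q -> P) -> (P -> (!S -> !S)))): α-rule — add (S || P), ((!Q -> P) -> (P -> (!S -> !S))).
(S || P): β-rule — branch into S  //  P.
  branch 1 (add S):
    ((!Q -> P) -> (P -> (!S -> !S))): β-rule — branch into !(!Q -> P)  //  (P -> (!S -> !S)).
      branch 1.1 (add !(!Q -> P)):
        !(!Q -> P): α-rule — add !Q, !P.
        ○ open, literals {P=F, Q=F, S=T}.
      branch 1.2 (add (P -> (!S -> !S))):
        (P -> (!S -> !S)): β-rule — branch into !P  //  (!S -> !S).
          branch 1.2.1 (add !P):
            ○ open, literals {P=F, S=T}.
          branch 1.2.2 (add (!S -> !S)):
            (!S -> !S): β-rule — branch into !!S  //  !S.
              branch 1.2.2.1 (add !!S):
                ○ open, literals {S=T}.
              branch 1.2.2.2 (add !S):
                × closes — contains both S and !S.
  branch 2 (add P):
    ((!Q -> P) -> (P -> (!S -> !S))): β-rule — branch into !(!Q -> P)  //  (P -> (!S -> !S)).
      branch 2.1 (add !(!Q -> P)):
        !(!Q -> P): α-rule — add !Q, !P.
        × closes — contains both P and !P.
      branch 2.2 (add (P -> (!S -> !S))):
        (P -> (!S -> !S)): β-rule — branch into !P  //  (!S -> !S).
          branch 2.2.1 (add !P):
            × closes — contains both P and !P.
          branch 2.2.2 (add (!S -> !S)):
            (!S -> !S): β-rule — branch into !!S  //  !S.
              branch 2.2.2.1 (add !!S):
                ○ open, literals {P=T, S=T}.
              branch 2.2.2.2 (add !S):
                ○ open, literals {P=T, S=F}.
3 branches closed, 5 open.
Each open branch fixes some atoms; the unmentioned ones are free. Counting distinct full assignments: branch {P=F, Q=F, S=T} (R) contributes 2 new; branch {P=F, S=T} (Q, R) contributes 2 new; branch {S=T} (P, Q, R) contributes 4 new; branch {P=T, S=T} (Q, R) contributes 0 new; branch {P=T, S=F} (Q, R) contributes 4 new. Total: 12.

12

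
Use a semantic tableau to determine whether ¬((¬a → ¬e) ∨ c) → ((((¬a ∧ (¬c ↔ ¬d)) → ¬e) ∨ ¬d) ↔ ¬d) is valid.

Not valid

Assume the negation and expand:
Initial set: {F (¬((¬a → ¬e) ∨ c) → ((((¬a ∧ (¬c ↔ ¬d)) → ¬e) ∨ ¬d) ↔ ¬d))}.
F (¬((¬a → ¬e) ∨ c) → ((((¬a ∧ (¬c ↔ ¬d)) → ¬e) ∨ ¬d) ↔ ¬d)): α-rule — add T ¬((¬a → ¬e) ∨ c), F ((((¬a ∧ (¬c ↔ ¬d)) → ¬e) ∨ ¬d) ↔ ¬d).
T ¬((¬a → ¬e) ∨ c): α-rule — add F (¬a → ¬e), F c.
F (¬a → ¬e): α-rule — add T ¬a, F ¬e.
F ((((¬a ∧ (¬c ↔ ¬d)) → ¬e) ∨ ¬d) ↔ ¬d): β-rule — branch into T (((¬a ∧ (¬c ↔ ¬d)) → ¬e) ∨ ¬d), F ¬d  //  F (((¬a ∧ (¬c ↔ ¬d)) → ¬e) ∨ ¬d), T ¬d.
  branch 1 (add T (((¬a ∧ (¬c ↔ ¬d)) → ¬e) ∨ ¬d), F ¬d):
    T (((¬a ∧ (¬c ↔ ¬d)) → ¬e) ∨ ¬d): β-rule — branch into T ((¬a ∧ (¬c ↔ ¬d)) → ¬e)  //  T ¬d.
      branch 1.1 (add T ((¬a ∧ (¬c ↔ ¬d)) → ¬e)):
        T ((¬a ∧ (¬c ↔ ¬d)) → ¬e): β-rule — branch into F (¬a ∧ (¬c ↔ ¬d))  //  T ¬e.
          branch 1.1.1 (add F (¬a ∧ (¬c ↔ ¬d))):
            F (¬a ∧ (¬c ↔ ¬d)): β-rule — branch into F ¬a  //  F (¬c ↔ ¬d).
              branch 1.1.1.1 (add F ¬a):
                × closes — contains both a and ¬a.
              branch 1.1.1.2 (add F (¬c ↔ ¬d)):
                F (¬c ↔ ¬d): β-rule — branch into T ¬c, F ¬d  //  F ¬c, T ¬d.
                  branch 1.1.1.2.1 (add T ¬c, F ¬d):
                    ○ open, literals {a=false, c=false, d=true, e=true}.
                  branch 1.1.1.2.2 (add F ¬c, T ¬d):
                    × closes — contains both c and ¬c.
          branch 1.1.2 (add T ¬e):
            × closes — contains both e and ¬e.
      branch 1.2 (add T ¬d):
        × closes — contains both d and ¬d.
  branch 2 (add F (((¬a ∧ (¬c ↔ ¬d)) → ¬e) ∨ ¬d), T ¬d):
    F (((¬a ∧ (¬c ↔ ¬d)) → ¬e) ∨ ¬d): α-rule — add F ((¬a ∧ (¬c ↔ ¬d)) → ¬e), F ¬d.
    × closes — contains both d and ¬d.
5 branches closed, 1 open.
An open branch gives a countermodel: a=false, c=false, d=true, e=true (unmentioned atoms arbitrary); under it the original formula is false.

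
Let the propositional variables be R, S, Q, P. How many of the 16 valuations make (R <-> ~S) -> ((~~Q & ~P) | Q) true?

12

Initial set: {T ((R <-> ~S) -> ((~~Q & ~P) | Q))}.
T ((R <-> ~S) -> ((~~Q & ~P) | Q)): β-rule — branch into F (R <-> ~S)  //  T ((~~Q & ~P) | Q).
  branch 1 (add F (R <-> ~S)):
    F (R <-> ~S): β-rule — branch into T R, F ~S  //  F R, T ~S.
      branch 1.1 (add T R, F ~S):
        ○ open, literals {R=true, S=true}.
      branch 1.2 (add F R, T ~S):
        ○ open, literals {R=false, S=false}.
  branch 2 (add T ((~~Q & ~P) | Q)):
    T ((~~Q & ~P) | Q): β-rule — branch into T (~~Q & ~P)  //  T Q.
      branch 2.1 (add T (~~Q & ~P)):
        T (~~Q & ~P): α-rule — add T ~~Q, T ~P.
        T ~~Q: drop double negation, giving T Q.
        ○ open, literals {P=false, Q=true}.
      branch 2.2 (add T Q):
        ○ open, literals {Q=true}.
0 branches closed, 4 open.
Each open branch fixes some atoms; the unmentioned ones are free. Counting distinct full assignments: branch {R=true, S=true} (Q, P) contributes 4 new; branch {R=false, S=false} (Q, P) contributes 4 new; branch {P=false, Q=true} (R, S) contributes 2 new; branch {Q=true} (R, S, P) contributes 2 new. Total: 12.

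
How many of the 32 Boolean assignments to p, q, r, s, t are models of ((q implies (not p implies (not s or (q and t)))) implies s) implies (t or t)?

24

Initial set: {(((q implies (not p implies (not s or (q and t)))) implies s) implies (t or t))}.
(((q implies (not p implies (not s or (q and t)))) implies s) implies (t or t)): β-rule — branch into not ((q implies (not p implies (not s or (q and t)))) implies s)  //  (t or t).
  branch 1 (add not ((q implies (not p implies (not s or (q and t)))) implies s)):
    not ((q implies (not p implies (not s or (q and t)))) implies s): α-rule — add (q implies (not p implies (not s or (q and t)))), not s.
    (q implies (not p implies (not s or (q and t)))): β-rule — branch into not q  //  (not p implies (not s or (q and t))).
      branch 1.1 (add not q):
        ○ open, literals {q=false, s=false}.
      branch 1.2 (add (not p implies (not s or (q and t)))):
        (not p implies (not s or (q and t))): β-rule — branch into not not p  //  (not s or (q and t)).
          branch 1.2.1 (add not not p):
            ○ open, literals {p=true, s=false}.
          branch 1.2.2 (add (not s or (q and t))):
            (not s or (q and t)): β-rule — branch into not s  //  (q and t).
              branch 1.2.2.1 (add not s):
                ○ open, literals {s=false}.
              branch 1.2.2.2 (add (q and t)):
                (q and t): α-rule — add q, t.
                ○ open, literals {q=true, s=false, t=true}.
  branch 2 (add (t or t)):
    (t or t): β-rule — branch into t  //  t.
      branch 2.1 (add t):
        ○ open, literals {t=true}.
      branch 2.2 (add t):
        ○ open, literals {t=true}.
0 branches closed, 6 open.
Each open branch fixes some atoms; the unmentioned ones are free. Counting distinct full assignments: branch {q=false, s=false} (p, r, t) contributes 8 new; branch {p=true, s=false} (q, r, t) contributes 4 new; branch {s=false} (p, q, r, t) contributes 4 new; branch {q=true, s=false, t=true} (p, r) contributes 0 new; branch {t=true} (p, q, r, s) contributes 8 new; branch {t=true} (p, q, r, s) contributes 0 new. Total: 24.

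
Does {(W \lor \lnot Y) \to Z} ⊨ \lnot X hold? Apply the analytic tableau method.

No

Initial set: {((W \lor \lnot Y) \to Z); \lnot \lnot X}.
((W \lor \lnot Y) \to Z): β-rule — branch into \lnot (W \lor \lnot Y)  //  Z.
  branch 1 (add \lnot (W \lor \lnot Y)):
    \lnot (W \lor \lnot Y): α-rule — add \lnot W, \lnot \lnot Y.
    ○ open, literals {W=false, X=true, Y=true}.
  branch 2 (add Z):
    ○ open, literals {X=true, Z=true}.
0 branches closed, 2 open.
An open branch gives a countermodel: W=false, X=true, Y=true (unmentioned atoms arbitrary); the premises hold there but the conclusion fails.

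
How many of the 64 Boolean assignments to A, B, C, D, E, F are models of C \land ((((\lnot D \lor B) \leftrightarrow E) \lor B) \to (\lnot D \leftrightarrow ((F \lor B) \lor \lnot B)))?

20

Initial set: {(C \land ((((\lnot D \lor B) \leftrightarrow E) \lor B) \to (\lnot D \leftrightarrow ((F \lor B) \lor \lnot B))))}.
(C \land ((((\lnot D \lor B) \leftrightarrow E) \lor B) \to (\lnot D \leftrightarrow ((F \lor B) \lor \lnot B)))): α-rule — add C, ((((\lnot D \lor B) \leftrightarrow E) \lor B) \to (\lnot D \leftrightarrow ((F \lor B) \lor \lnot B))).
((((\lnot D \lor B) \leftrightarrow E) \lor B) \to (\lnot D \leftrightarrow ((F \lor B) \lor \lnot B))): β-rule — branch into \lnot (((\lnot D \lor B) \leftrightarrow E) \lor B)  //  (\lnot D \leftrightarrow ((F \lor B) \lor \lnot B)).
  branch 1 (add \lnot (((\lnot D \lor B) \leftrightarrow E) \lor B)):
    \lnot (((\lnot D \lor B) \leftrightarrow E) \lor B): α-rule — add \lnot ((\lnot D \lor B) \leftrightarrow E), \lnot B.
    \lnot ((\lnot D \lor B) \leftrightarrow E): β-rule — branch into (\lnot D \lor B), \lnot E  //  \lnot (\lnot D \lor B), E.
      branch 1.1 (add (\lnot D \lor B), \lnot E):
        (\lnot D \lor B): β-rule — branch into \lnot D  //  B.
          branch 1.1.1 (add \lnot D):
            ○ open, literals {B=false, C=true, D=false, E=false}.
          branch 1.1.2 (add B):
            × closes — contains both B and \lnot B.
      branch 1.2 (add \lnot (\lnot D \lor B), E):
        \lnot (\lnot D \lor B): α-rule — add \lnot \lnot D, \lnot B.
        ○ open, literals {B=false, C=true, D=true, E=true}.
  branch 2 (add (\lnot D \leftrightarrow ((F \lor B) \lor \lnot B))):
    (\lnot D \leftrightarrow ((F \lor B) \lor \lnot B)): β-rule — branch into \lnot D, ((F \lor B) \lor \lnot B)  //  \lnot \lnot D, \lnot ((F \lor B) \lor \lnot B).
      branch 2.1 (add \lnot D, ((F \lor B) \lor \lnot B)):
        ((F \lor B) \lor \lnot B): β-rule — branch into (F \lor B)  //  \lnot B.
          branch 2.1.1 (add (F \lor B)):
            (F \lor B): β-rule — branch into F  //  B.
              branch 2.1.1.1 (add F):
                ○ open, literals {C=true, D=false, F=true}.
              branch 2.1.1.2 (add B):
                ○ open, literals {B=true, C=true, D=false}.
          branch 2.1.2 (add \lnot B):
            ○ open, literals {B=false, C=true, D=false}.
      branch 2.2 (add \lnot \lnot D, \lnot ((F \lor B) \lor \lnot B)):
        \lnot ((F \lor B) \lor \lnot B): α-rule — add \lnot (F \lor B), \lnot \lnot B.
        \lnot (F \lor B): α-rule — add \lnot F, \lnot B.
        × closes — contains both B and \lnot B.
2 branches closed, 5 open.
Each open branch fixes some atoms; the unmentioned ones are free. Counting distinct full assignments: branch {B=false, C=true, D=false, E=false} (A, F) contributes 4 new; branch {B=false, C=true, D=true, E=true} (A, F) contributes 4 new; branch {C=true, D=false, F=true} (A, B, E) contributes 6 new; branch {B=true, C=true, D=false} (A, E, F) contributes 4 new; branch {B=false, C=true, D=false} (A, E, F) contributes 2 new. Total: 20.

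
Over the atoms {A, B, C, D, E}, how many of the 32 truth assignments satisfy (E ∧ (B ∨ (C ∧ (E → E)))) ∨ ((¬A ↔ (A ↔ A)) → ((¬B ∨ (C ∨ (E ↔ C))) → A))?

Initial set: {((E ∧ (B ∨ (C ∧ (E → E)))) ∨ ((¬A ↔ (A ↔ A)) → ((¬B ∨ (C ∨ (E ↔ C))) → A)))}.
((E ∧ (B ∨ (C ∧ (E → E)))) ∨ ((¬A ↔ (A ↔ A)) → ((¬B ∨ (C ∨ (E ↔ C))) → A))): β-rule — branch into (E ∧ (B ∨ (C ∧ (E → E))))  //  ((¬A ↔ (A ↔ A)) → ((¬B ∨ (C ∨ (E ↔ C))) → A)).
  branch 1 (add (E ∧ (B ∨ (C ∧ (E → E))))):
    (E ∧ (B ∨ (C ∧ (E → E)))): α-rule — add E, (B ∨ (C ∧ (E → E))).
    (B ∨ (C ∧ (E → E))): β-rule — branch into B  //  (C ∧ (E → E)).
      branch 1.1 (add B):
        ○ open, literals {B=true, E=true}.
      branch 1.2 (add (C ∧ (E → E))):
        (C ∧ (E → E)): α-rule — add C, (E → E).
        (E → E): β-rule — branch into ¬E  //  E.
          branch 1.2.1 (add ¬E):
            × closes — contains both E and ¬E.
          branch 1.2.2 (add E):
            ○ open, literals {C=true, E=true}.
  branch 2 (add ((¬A ↔ (A ↔ A)) → ((¬B ∨ (C ∨ (E ↔ C))) → A))):
    ((¬A ↔ (A ↔ A)) → ((¬B ∨ (C ∨ (E ↔ C))) → A)): β-rule — branch into ¬(¬A ↔ (A ↔ A))  //  ((¬B ∨ (C ∨ (E ↔ C))) → A).
      branch 2.1 (add ¬(¬A ↔ (A ↔ A))):
        ¬(¬A ↔ (A ↔ A)): β-rule — branch into ¬A, ¬(A ↔ A)  //  ¬¬A, (A ↔ A).
          branch 2.1.1 (add ¬A, ¬(A ↔ A)):
            ¬(A ↔ A): β-rule — branch into A, ¬A  //  ¬A, A.
              branch 2.1.1.1 (add A, ¬A):
                × closes — contains both A and ¬A.
              branch 2.1.1.2 (add ¬A, A):
                × closes — contains both A and ¬A.
          branch 2.1.2 (add ¬¬A, (A ↔ A)):
            (A ↔ A): β-rule — branch into A, A  //  ¬A, ¬A.
              branch 2.1.2.1 (add A, A):
                ○ open, literals {A=true}.
              branch 2.1.2.2 (add ¬A, ¬A):
                × closes — contains both A and ¬A.
      branch 2.2 (add ((¬B ∨ (C ∨ (E ↔ C))) → A)):
        ((¬B ∨ (C ∨ (E ↔ C))) → A): β-rule — branch into ¬(¬B ∨ (C ∨ (E ↔ C)))  //  A.
          branch 2.2.1 (add ¬(¬B ∨ (C ∨ (E ↔ C)))):
            ¬(¬B ∨ (C ∨ (E ↔ C))): α-rule — add ¬¬B, ¬(C ∨ (E ↔ C)).
            ¬(C ∨ (E ↔ C)): α-rule — add ¬C, ¬(E ↔ C).
            ¬(E ↔ C): β-rule — branch into E, ¬C  //  ¬E, C.
              branch 2.2.1.1 (add E, ¬C):
                ○ open, literals {B=true, C=false, E=true}.
              branch 2.2.1.2 (add ¬E, C):
                × closes — contains both C and ¬C.
          branch 2.2.2 (add A):
            ○ open, literals {A=true}.
5 branches closed, 5 open.
Each open branch fixes some atoms; the unmentioned ones are free. Counting distinct full assignments: branch {B=true, E=true} (A, C, D) contributes 8 new; branch {C=true, E=true} (A, B, D) contributes 4 new; branch {A=true} (B, C, D, E) contributes 10 new; branch {B=true, C=false, E=true} (A, D) contributes 0 new; branch {A=true} (B, C, D, E) contributes 0 new. Total: 22.

22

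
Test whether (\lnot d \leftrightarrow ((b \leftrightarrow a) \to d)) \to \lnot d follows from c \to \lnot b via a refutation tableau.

Initial set: {(c \to \lnot b); \lnot ((\lnot d \leftrightarrow ((b \leftrightarrow a) \to d)) \to \lnot d)}.
\lnot ((\lnot d \leftrightarrow ((b \leftrightarrow a) \to d)) \to \lnot d): α-rule — add (\lnot d \leftrightarrow ((b \leftrightarrow a) \to d)), \lnot \lnot d.
(c \to \lnot b): β-rule — branch into \lnot c  //  \lnot b.
  branch 1 (add \lnot c):
    (\lnot d \leftrightarrow ((b \leftrightarrow a) \to d)): β-rule — branch into \lnot d, ((b \leftrightarrow a) \to d)  //  \lnot \lnot d, \lnot ((b \leftrightarrow a) \to d).
      branch 1.1 (add \lnot d, ((b \leftrightarrow a) \to d)):
        × closes — contains both d and \lnot d.
      branch 1.2 (add \lnot \lnot d, \lnot ((b \leftrightarrow a) \to d)):
        \lnot ((b \leftrightarrow a) \to d): α-rule — add (b \leftrightarrow a), \lnot d.
        × closes — contains both d and \lnot d.
  branch 2 (add \lnot b):
    (\lnot d \leftrightarrow ((b \leftrightarrow a) \to d)): β-rule — branch into \lnot d, ((b \leftrightarrow a) \to d)  //  \lnot \lnot d, \lnot ((b \leftrightarrow a) \to d).
      branch 2.1 (add \lnot d, ((b \leftrightarrow a) \to d)):
        × closes — contains both d and \lnot d.
      branch 2.2 (add \lnot \lnot d, \lnot ((b \leftrightarrow a) \to d)):
        \lnot ((b \leftrightarrow a) \to d): α-rule — add (b \leftrightarrow a), \lnot d.
        × closes — contains both d and \lnot d.
All 4 branches close.
Every branch closed, so the premises entail the conclusion.

Yes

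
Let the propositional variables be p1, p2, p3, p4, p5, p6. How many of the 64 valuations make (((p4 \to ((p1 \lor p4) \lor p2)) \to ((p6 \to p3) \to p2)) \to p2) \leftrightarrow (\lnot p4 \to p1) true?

44

Initial set: {((((p4 \to ((p1 \lor p4) \lor p2)) \to ((p6 \to p3) \to p2)) \to p2) \leftrightarrow (\lnot p4 \to p1))}.
((((p4 \to ((p1 \lor p4) \lor p2)) \to ((p6 \to p3) \to p2)) \to p2) \leftrightarrow (\lnot p4 \to p1)): β-rule — branch into (((p4 \to ((p1 \lor p4) \lor p2)) \to ((p6 \to p3) \to p2)) \to p2), (\lnot p4 \to p1)  //  \lnot (((p4 \to ((p1 \lor p4) \lor p2)) \to ((p6 \to p3) \to p2)) \to p2), \lnot (\lnot p4 \to p1).
  branch 1 (add (((p4 \to ((p1 \lor p4) \lor p2)) \to ((p6 \to p3) \to p2)) \to p2), (\lnot p4 \to p1)):
    (((p4 \to ((p1 \lor p4) \lor p2)) \to ((p6 \to p3) \to p2)) \to p2): β-rule — branch into \lnot ((p4 \to ((p1 \lor p4) \lor p2)) \to ((p6 \to p3) \to p2))  //  p2.
      branch 1.1 (add \lnot ((p4 \to ((p1 \lor p4) \lor p2)) \to ((p6 \to p3) \to p2))):
        \lnot ((p4 \to ((p1 \lor p4) \lor p2)) \to ((p6 \to p3) \to p2)): α-rule — add (p4 \to ((p1 \lor p4) \lor p2)), \lnot ((p6 \to p3) \to p2).
        \lnot ((p6 \to p3) \to p2): α-rule — add (p6 \to p3), \lnot p2.
        (\lnot p4 \to p1): β-rule — branch into \lnot \lnot p4  //  p1.
          branch 1.1.1 (add \lnot \lnot p4):
            (p4 \to ((p1 \lor p4) \lor p2)): β-rule — branch into \lnot p4  //  ((p1 \lor p4) \lor p2).
              branch 1.1.1.1 (add \lnot p4):
                × closes — contains both p4 and \lnot p4.
              branch 1.1.1.2 (add ((p1 \lor p4) \lor p2)):
                (p6 \to p3): β-rule — branch into \lnot p6  //  p3.
                  branch 1.1.1.2.1 (add \lnot p6):
                    ((p1 \lor p4) \lor p2): β-rule — branch into (p1 \lor p4)  //  p2.
                      branch 1.1.1.2.1.1 (add (p1 \lor p4)):
                        (p1 \lor p4): β-rule — branch into p1  //  p4.
                          branch 1.1.1.2.1.1.1 (add p1):
                            ○ open, literals {p1=T, p2=F, p4=T, p6=F}.
                          branch 1.1.1.2.1.1.2 (add p4):
                            ○ open, literals {p2=F, p4=T, p6=F}.
                      branch 1.1.1.2.1.2 (add p2):
                        × closes — contains both p2 and \lnot p2.
                  branch 1.1.1.2.2 (add p3):
                    ((p1 \lor p4) \lor p2): β-rule — branch into (p1 \lor p4)  //  p2.
                      branch 1.1.1.2.2.1 (add (p1 \lor p4)):
                        (p1 \lor p4): β-rule — branch into p1  //  p4.
                          branch 1.1.1.2.2.1.1 (add p1):
                            ○ open, literals {p1=T, p2=F, p3=T, p4=T}.
                          branch 1.1.1.2.2.1.2 (add p4):
                            ○ open, literals {p2=F, p3=T, p4=T}.
                      branch 1.1.1.2.2.2 (add p2):
                        × closes — contains both p2 and \lnot p2.
          branch 1.1.2 (add p1):
            (p4 \to ((p1 \lor p4) \lor p2)): β-rule — branch into \lnot p4  //  ((p1 \lor p4) \lor p2).
              branch 1.1.2.1 (add \lnot p4):
                (p6 \to p3): β-rule — branch into \lnot p6  //  p3.
                  branch 1.1.2.1.1 (add \lnot p6):
                    ○ open, literals {p1=T, p2=F, p4=F, p6=F}.
                  branch 1.1.2.1.2 (add p3):
                    ○ open, literals {p1=T, p2=F, p3=T, p4=F}.
              branch 1.1.2.2 (add ((p1 \lor p4) \lor p2)):
                (p6 \to p3): β-rule — branch into \lnot p6  //  p3.
                  branch 1.1.2.2.1 (add \lnot p6):
                    ((p1 \lor p4) \lor p2): β-rule — branch into (p1 \lor p4)  //  p2.
                      branch 1.1.2.2.1.1 (add (p1 \lor p4)):
                        (p1 \lor p4): β-rule — branch into p1  //  p4.
                          branch 1.1.2.2.1.1.1 (add p1):
                            ○ open, literals {p1=T, p2=F, p6=F}.
                          branch 1.1.2.2.1.1.2 (add p4):
                            ○ open, literals {p1=T, p2=F, p4=T, p6=F}.
                      branch 1.1.2.2.1.2 (add p2):
                        × closes — contains both p2 and \lnot p2.
                  branch 1.1.2.2.2 (add p3):
                    ((p1 \lor p4) \lor p2): β-rule — branch into (p1 \lor p4)  //  p2.
                      branch 1.1.2.2.2.1 (add (p1 \lor p4)):
                        (p1 \lor p4): β-rule — branch into p1  //  p4.
                          branch 1.1.2.2.2.1.1 (add p1):
                            ○ open, literals {p1=T, p2=F, p3=T}.
                          branch 1.1.2.2.2.1.2 (add p4):
                            ○ open, literals {p1=T, p2=F, p3=T, p4=T}.
                      branch 1.1.2.2.2.2 (add p2):
                        × closes — contains both p2 and \lnot p2.
      branch 1.2 (add p2):
        (\lnot p4 \to p1): β-rule — branch into \lnot \lnot p4  //  p1.
          branch 1.2.1 (add \lnot \lnot p4):
            ○ open, literals {p2=T, p4=T}.
          branch 1.2.2 (add p1):
            ○ open, literals {p1=T, p2=T}.
  branch 2 (add \lnot (((p4 \to ((p1 \lor p4) \lor p2)) \to ((p6 \to p3) \to p2)) \to p2), \lnot (\lnot p4 \to p1)):
    \lnot (((p4 \to ((p1 \lor p4) \lor p2)) \to ((p6 \to p3) \to p2)) \to p2): α-rule — add ((p4 \to ((p1 \lor p4) \lor p2)) \to ((p6 \to p3) \to p2)), \lnot p2.
    \lnot (\lnot p4 \to p1): α-rule — add \lnot p4, \lnot p1.
    ((p4 \to ((p1 \lor p4) \lor p2)) \to ((p6 \to p3) \to p2)): β-rule — branch into \lnot (p4 \to ((p1 \lor p4) \lor p2))  //  ((p6 \to p3) \to p2).
      branch 2.1 (add \lnot (p4 \to ((p1 \lor p4) \lor p2))):
        \lnot (p4 \to ((p1 \lor p4) \lor p2)): α-rule — add p4, \lnot ((p1 \lor p4) \lor p2).
        × closes — contains both p4 and \lnot p4.
      branch 2.2 (add ((p6 \to p3) \to p2)):
        ((p6 \to p3) \to p2): β-rule — branch into \lnot (p6 \to p3)  //  p2.
          branch 2.2.1 (add \lnot (p6 \to p3)):
            \lnot (p6 \to p3): α-rule — add p6, \lnot p3.
            ○ open, literals {p1=F, p2=F, p3=F, p4=F, p6=T}.
          branch 2.2.2 (add p2):
            × closes — contains both p2 and \lnot p2.
7 branches closed, 13 open.
Each open branch fixes some atoms; the unmentioned ones are free. Counting distinct full assignments: branch {p1=T, p2=F, p4=T, p6=F} (p3, p5) contributes 4 new; branch {p2=F, p4=T, p6=F} (p1, p3, p5) contributes 4 new; branch {p1=T, p2=F, p3=T, p4=T} (p5, p6) contributes 2 new; branch {p2=F, p3=T, p4=T} (p1, p5, p6) contributes 2 new; branch {p1=T, p2=F, p4=F, p6=F} (p3, p5) contributes 4 new; branch {p1=T, p2=F, p3=T, p4=F} (p5, p6) contributes 2 new; branch {p1=T, p2=F, p6=F} (p3, p4, p5) contributes 0 new; branch {p1=T, p2=F, p4=T, p6=F} (p3, p5) contributes 0 new; branch {p1=T, p2=F, p3=T} (p4, p5, p6) contributes 0 new; branch {p1=T, p2=F, p3=T, p4=T} (p5, p6) contributes 0 new; branch {p2=T, p4=T} (p1, p3, p5, p6) contributes 16 new; branch {p1=T, p2=T} (p3, p4, p5, p6) contributes 8 new; branch {p1=F, p2=F, p3=F, p4=F, p6=T} (p5) contributes 2 new. Total: 44.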